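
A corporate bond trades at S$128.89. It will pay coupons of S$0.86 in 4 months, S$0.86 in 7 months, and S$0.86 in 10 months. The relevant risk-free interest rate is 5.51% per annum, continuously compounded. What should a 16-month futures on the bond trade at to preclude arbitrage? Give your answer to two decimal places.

PV(coupons) I = 0.86·e^(−0.0551·4/12) + 0.86·e^(−0.0551·7/12) + 0.86·e^(−0.0551·10/12)
I = 0.8443 + 0.8328 + 0.8214 = 2.4985
F = (S − I)·e^(rT) = (128.89 − 2.4985) · e^(0.0551·16/12)
= 126.3915 · e^0.073467 = 126.3915 × 1.076233 = S$136.03

S$136.03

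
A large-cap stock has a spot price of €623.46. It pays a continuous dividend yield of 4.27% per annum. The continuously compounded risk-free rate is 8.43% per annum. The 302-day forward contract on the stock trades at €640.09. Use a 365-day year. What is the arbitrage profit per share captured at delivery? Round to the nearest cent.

Fair forward: F* = S·e^(carry·T), with carry = (r − q) = 0.0843 − 0.0427 = 0.0416
F* = 623.46 · e^(0.0416 × 302/365) = 623.46 · e^0.034420 = 623.46 × 1.035019 = €645.2929
Market €640.09 < fair €645.2929: forward underpriced → reverse cash-and-carry (short spot, go long the forward).
At maturity, profit = |F_mkt − F*| = |640.09 − 645.2929| = €5.20 per share

€5.20 per share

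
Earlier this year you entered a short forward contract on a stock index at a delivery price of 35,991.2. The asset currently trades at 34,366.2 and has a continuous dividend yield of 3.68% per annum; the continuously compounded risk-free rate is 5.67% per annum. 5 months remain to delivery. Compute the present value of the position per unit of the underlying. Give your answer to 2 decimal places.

Current fair forward for the remaining 5 months: F = S·e^((r − q)·T), (r − q) = 0.0567 − 0.0368 = 0.0199
F = 34366.2 · e^(0.0199 × 5/12) = 34366.2 × 1.00832614 = 34652.3378
Value of long forward = (F − K)·e^(−rT) = (34652.3378 − 35991.2) · e^(−0.0567·5/12)
= -1338.8622 × 0.97665189 = -1307.60
Short position value = −(long value) = 1307.60

1307.60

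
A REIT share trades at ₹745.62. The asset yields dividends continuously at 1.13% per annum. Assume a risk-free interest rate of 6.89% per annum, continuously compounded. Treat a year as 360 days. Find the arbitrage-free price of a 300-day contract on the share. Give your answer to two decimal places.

₹782.28

F = S·e^((r − q)T) = 745.62 · e^((0.0689 − 0.0113) × 300/360)
= 745.62 · e^0.048000 = 745.62 × 1.049171
F = ₹782.28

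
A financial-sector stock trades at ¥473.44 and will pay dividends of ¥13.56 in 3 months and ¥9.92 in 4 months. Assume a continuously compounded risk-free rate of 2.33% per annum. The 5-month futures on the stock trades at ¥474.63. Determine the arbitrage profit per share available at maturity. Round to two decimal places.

¥20.12 per share

PV(dividends) I = 13.56·e^(−0.0233·3/12) + 9.92·e^(−0.0233·4/12) = 23.3245
Fair futures F* = (S − I)·e^(rT) = (473.44 − 23.3245)·e^0.009708 = 450.1155 × 1.009755 = 454.5064
Market ¥474.63 > fair 454.5064: forward overpriced → cash-and-carry (borrow at r, buy the stock and collect the dividends, short the forward).
Profit at T = |F_mkt − F*| = |474.63 − 454.5064| = ¥20.12 per share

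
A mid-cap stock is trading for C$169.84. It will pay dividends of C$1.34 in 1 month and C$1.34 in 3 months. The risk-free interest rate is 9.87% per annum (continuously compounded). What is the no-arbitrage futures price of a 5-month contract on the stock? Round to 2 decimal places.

C$174.22

PV(dividends) I = 1.34·e^(−0.0987·1/12) + 1.34·e^(−0.0987·3/12)
I = 1.3290 + 1.3073 = 2.6363
F = (S − I)·e^(rT) = (169.84 − 2.6363) · e^(0.0987·5/12)
= 167.2037 · e^0.041125 = 167.2037 × 1.041982 = C$174.22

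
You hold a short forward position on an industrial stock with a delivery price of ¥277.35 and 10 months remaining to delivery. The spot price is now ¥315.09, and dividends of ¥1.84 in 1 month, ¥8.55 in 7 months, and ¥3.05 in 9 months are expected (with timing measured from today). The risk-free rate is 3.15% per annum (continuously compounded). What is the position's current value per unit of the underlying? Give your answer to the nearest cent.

-¥31.72

PV(remaining dividends) I = 1.84·e^(−0.0315·1/12) + 8.55·e^(−0.0315·7/12) + 3.05·e^(−0.0315·9/12) = 13.2083
Current forward F = (S − I)·e^(rT) = (315.09 − 13.2083)·e^(0.0315·10/12) = 301.8817 × 1.026598 = 309.9111
Value (long) = (F − K)·e^(−rT) = (309.9111 − 277.35) × 0.974092 = 31.7175
Short position value = −(long value) = -¥31.72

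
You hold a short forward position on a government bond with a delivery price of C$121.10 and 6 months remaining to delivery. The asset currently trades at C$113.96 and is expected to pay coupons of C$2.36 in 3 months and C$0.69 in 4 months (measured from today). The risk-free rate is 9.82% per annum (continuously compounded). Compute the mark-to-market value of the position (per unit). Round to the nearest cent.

PV(remaining coupons) I = 2.36·e^(−0.0982·3/12) + 0.69·e^(−0.0982·4/12) = 2.9705
Current forward F = (S − I)·e^(rT) = (113.96 − 2.9705)·e^(0.0982·6/12) = 110.9895 × 1.050325 = 116.5750
Value (long) = (F − K)·e^(−rT) = (116.5750 − 121.10) × 0.952086 = -4.3082
Short position value = −(long value) = C$4.31

C$4.31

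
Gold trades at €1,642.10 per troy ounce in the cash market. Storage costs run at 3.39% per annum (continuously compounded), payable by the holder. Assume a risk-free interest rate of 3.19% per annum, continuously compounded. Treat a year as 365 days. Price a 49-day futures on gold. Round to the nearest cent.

€1,656.67 per troy ounce

Net carry = r + u − y = 0.0319 + 0.0339 − 0.0000 = 0.0658
F = S·e^((r+u−y)T) = 1642.10 · e^(0.0658 × 49/365) = 1642.10 · e^0.00883342
= 1642.10 × 1.00887255 = €1,656.67 per troy ounce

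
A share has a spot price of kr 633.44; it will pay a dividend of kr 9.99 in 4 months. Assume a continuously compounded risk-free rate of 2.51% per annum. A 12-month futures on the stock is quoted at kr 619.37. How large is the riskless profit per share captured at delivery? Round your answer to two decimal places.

kr 20.01 per share

PV(dividends) I = 9.99·e^(−0.0251·4/12) = 9.9068
Fair futures F* = (S − I)·e^(rT) = (633.44 − 9.9068)·e^0.025100 = 623.5332 × 1.025418 = 639.3822
Market kr 619.37 < fair 639.3822: forward underpriced → reverse cash-and-carry (short the stock, invest proceeds at r, pay the dividends, go long the forward).
Profit at T = |F_mkt − F*| = |619.37 − 639.3822| = kr 20.01 per share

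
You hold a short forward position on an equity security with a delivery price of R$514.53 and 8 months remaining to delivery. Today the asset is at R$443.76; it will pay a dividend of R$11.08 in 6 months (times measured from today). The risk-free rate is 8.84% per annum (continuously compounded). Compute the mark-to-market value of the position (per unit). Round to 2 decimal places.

PV(remaining dividends) I = 11.08·e^(−0.0884·6/12) = 10.6009
Current forward F = (S − I)·e^(rT) = (443.76 − 10.6009)·e^(0.0884·8/12) = 433.1591 × 1.060705 = 459.4540
Value (long) = (F − K)·e^(−rT) = (459.4540 − 514.53) × 0.942770 = -51.9240
Short position value = −(long value) = R$51.92

R$51.92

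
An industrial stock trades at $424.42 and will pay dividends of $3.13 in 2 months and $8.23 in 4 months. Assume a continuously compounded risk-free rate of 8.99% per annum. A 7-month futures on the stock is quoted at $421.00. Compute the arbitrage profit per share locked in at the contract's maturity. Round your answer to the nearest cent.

$14.60 per share

PV(dividends) I = 3.13·e^(−0.0899·2/12) + 8.23·e^(−0.0899·4/12) = 11.0705
Fair futures F* = (S − I)·e^(rT) = (424.42 − 11.0705)·e^0.052442 = 413.3495 × 1.053841 = 435.6047
Market $421.00 < fair 435.6047: forward underpriced → reverse cash-and-carry (short the stock, invest proceeds at r, pay the dividends, go long the forward).
Profit at T = |F_mkt − F*| = |421.00 − 435.6047| = $14.60 per share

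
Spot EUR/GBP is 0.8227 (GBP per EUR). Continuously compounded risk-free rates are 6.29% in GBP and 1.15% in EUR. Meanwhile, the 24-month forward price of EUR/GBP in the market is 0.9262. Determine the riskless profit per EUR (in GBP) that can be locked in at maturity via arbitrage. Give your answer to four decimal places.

Fair forward: F* = S·e^(carry·T), with carry = (r_GBP − r_EUR) = 0.0629 − 0.0115 = 0.0514
F* = 0.8227 · e^(0.0514 × 24/12) = 0.8227 · e^0.102800 = 0.8227 × 1.108270 = 0.9118
Market 0.9262 > fair 0.9118: forward overpriced → cash-and-carry (buy spot, short the forward).
At maturity, profit = |F_mkt − F*| = |0.9262 − 0.9118| = 0.0144 per EUR (in GBP)

0.0144 per EUR (in GBP)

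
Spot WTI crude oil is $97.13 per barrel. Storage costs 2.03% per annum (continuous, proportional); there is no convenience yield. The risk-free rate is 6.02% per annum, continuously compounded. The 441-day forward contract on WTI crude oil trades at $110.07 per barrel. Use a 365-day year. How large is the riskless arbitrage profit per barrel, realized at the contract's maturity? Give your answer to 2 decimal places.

$3.02 per barrel

Fair forward: F* = S·e^(carry·T), with carry = (r + u) = 0.0602 + 0.0203 = 0.0805
F* = 97.13 · e^(0.0805 × 441/365) = 97.13 · e^0.097262 = 97.13 × 1.102149 = $107.0517
Market $110.07 > fair $107.0517: forward overpriced → cash-and-carry (buy spot, short the forward).
At maturity, profit = |F_mkt − F*| = |110.07 − 107.0517| = $3.02 per barrel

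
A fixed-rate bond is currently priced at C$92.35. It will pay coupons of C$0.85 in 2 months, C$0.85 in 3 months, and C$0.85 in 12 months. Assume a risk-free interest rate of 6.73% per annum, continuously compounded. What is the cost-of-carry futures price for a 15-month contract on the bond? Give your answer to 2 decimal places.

PV(coupons) I = 0.85·e^(−0.0673·2/12) + 0.85·e^(−0.0673·3/12) + 0.85·e^(−0.0673·12/12)
I = 0.8405 + 0.8358 + 0.7947 = 2.4710
F = (S − I)·e^(rT) = (92.35 − 2.4710) · e^(0.0673·15/12)
= 89.8790 · e^0.084125 = 89.8790 × 1.087765 = C$97.77

C$97.77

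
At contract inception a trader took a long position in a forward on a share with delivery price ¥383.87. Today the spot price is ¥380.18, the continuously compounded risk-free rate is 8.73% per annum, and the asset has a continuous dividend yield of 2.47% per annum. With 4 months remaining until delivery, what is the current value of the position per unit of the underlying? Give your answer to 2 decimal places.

Current fair forward for the remaining 4 months: F = S·e^((r − q)·T), (r − q) = 0.0873 − 0.0247 = 0.0626
F = 380.18 · e^(0.0626 × 4/12) = 380.18 × 1.021086 = 388.1965
Value of long forward = (F − K)·e^(−rT) = (388.1965 − 383.87) · e^(−0.0873·4/12)
= 4.3265 × 0.971319 = 4.20

¥4.20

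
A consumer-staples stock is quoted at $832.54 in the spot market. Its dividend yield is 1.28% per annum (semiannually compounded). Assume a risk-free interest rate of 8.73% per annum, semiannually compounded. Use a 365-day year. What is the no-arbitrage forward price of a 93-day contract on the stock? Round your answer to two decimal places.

$848.10

F = S · (1+r/2)^(2T) / (1+q/2)^(2T)
= 832.54 × 1.022011 / 1.003256 = 832.54 × 1.018694
F = $848.10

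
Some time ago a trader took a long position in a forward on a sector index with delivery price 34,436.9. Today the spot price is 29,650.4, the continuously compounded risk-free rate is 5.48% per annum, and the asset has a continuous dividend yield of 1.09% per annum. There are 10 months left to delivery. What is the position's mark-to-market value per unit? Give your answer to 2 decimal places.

-3517.35

Current fair forward for the remaining 10 months: F = S·e^((r − q)·T), (r − q) = 0.0548 − 0.0109 = 0.0439
F = 29650.4 · e^(0.0439 × 10/12) = 29650.4 × 1.03726074 = 30755.1958
Value of long forward = (F − K)·e^(−rT) = (30755.1958 − 34436.9) · e^(−0.0548·10/12)
= -3681.7042 × 0.95536036 = -3517.35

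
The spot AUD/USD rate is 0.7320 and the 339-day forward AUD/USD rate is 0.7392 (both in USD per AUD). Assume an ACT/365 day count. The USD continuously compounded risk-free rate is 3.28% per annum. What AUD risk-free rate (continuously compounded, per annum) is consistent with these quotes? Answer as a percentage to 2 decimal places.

F = S·e^((r_USD − r_AUD)T) ⇒ r_AUD = r_USD − ln(F/S)/T
ln(0.7392/0.7320) = 0.009788; /(339/365) = 0.010539
r_AUD = 0.0328 − 0.010539 = 0.022261
r_AUD = 2.23%

2.23%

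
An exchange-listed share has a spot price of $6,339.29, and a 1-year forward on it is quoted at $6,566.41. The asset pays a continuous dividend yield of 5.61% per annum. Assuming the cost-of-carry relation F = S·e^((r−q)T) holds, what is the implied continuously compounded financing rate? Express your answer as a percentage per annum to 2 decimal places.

9.13%

From F = S·e^((r−q)T): (r − q) = ln(F/S)/T
ln(6566.41/6339.29) = ln(1.035827) = 0.035200
(r − q) = 0.035200 / (1) = 0.035200
r = ln(F/S)/T + q = 0.035200 + 0.0561 = 0.091300
r = 9.13%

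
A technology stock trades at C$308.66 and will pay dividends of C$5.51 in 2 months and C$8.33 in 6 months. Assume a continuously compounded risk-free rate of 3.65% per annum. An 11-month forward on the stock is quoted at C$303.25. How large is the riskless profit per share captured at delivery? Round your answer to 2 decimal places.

C$1.79 per share

PV(dividends) I = 5.51·e^(−0.0365·2/12) + 8.33·e^(−0.0365·6/12) = 13.6559
Fair forward F* = (S − I)·e^(rT) = (308.66 − 13.6559)·e^0.033458 = 295.0041 × 1.034024 = 305.0413
Market C$303.25 < fair 305.0413: forward underpriced → reverse cash-and-carry (short the stock, invest proceeds at r, pay the dividends, go long the forward).
Profit at T = |F_mkt − F*| = |303.25 − 305.0413| = C$1.79 per share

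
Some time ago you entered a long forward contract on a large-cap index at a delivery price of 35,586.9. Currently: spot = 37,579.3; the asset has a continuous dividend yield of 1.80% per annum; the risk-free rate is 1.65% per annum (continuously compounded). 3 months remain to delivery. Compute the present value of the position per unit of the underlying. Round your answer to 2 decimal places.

1970.17

Current fair forward for the remaining 3 months: F = S·e^((r − q)·T), (r − q) = 0.0165 − 0.0180 = -0.0015
F = 37579.3 · e^(-0.0015 × 3/12) = 37579.3 × 0.99962507 = 37565.2104
Value of long forward = (F − K)·e^(−rT) = (37565.2104 − 35586.9) · e^(−0.0165·3/12)
= 1978.3104 × 0.99588350 = 1970.17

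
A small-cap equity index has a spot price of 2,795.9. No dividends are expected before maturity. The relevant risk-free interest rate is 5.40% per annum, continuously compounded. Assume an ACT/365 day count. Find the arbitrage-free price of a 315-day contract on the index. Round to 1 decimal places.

2,929.3

F = S·e^(rT) = 2795.9 · e^(0.0540 × 315/365)
= 2795.9 · e^0.046603 = 2795.9 × 1.047706
F = 2,929.3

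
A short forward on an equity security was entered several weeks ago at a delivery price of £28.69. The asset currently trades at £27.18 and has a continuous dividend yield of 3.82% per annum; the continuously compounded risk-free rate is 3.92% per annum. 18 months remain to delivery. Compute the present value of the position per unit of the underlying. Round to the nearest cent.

Current fair forward for the remaining 18 months: F = S·e^((r − q)·T), (r − q) = 0.0392 − 0.0382 = 0.0010
F = 27.18 · e^(0.0010 × 18/12) = 27.18 × 1.001501 = 27.2208
Value of long forward = (F − K)·e^(−rT) = (27.2208 − 28.69) · e^(−0.0392·18/12)
= -1.4692 × 0.942895 = -1.39
Short position value = −(long value) = £1.39

£1.39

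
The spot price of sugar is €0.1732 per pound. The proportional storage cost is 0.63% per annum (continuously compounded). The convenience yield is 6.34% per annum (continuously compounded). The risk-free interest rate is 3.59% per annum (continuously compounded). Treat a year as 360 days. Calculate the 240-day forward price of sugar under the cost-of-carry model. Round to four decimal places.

Net carry = r + u − y = 0.0359 + 0.0063 − 0.0634 = -0.0212
F = S·e^((r+u−y)T) = 0.1732 · e^(-0.0212 × 240/360) = 0.1732 · e^-0.014133
= 0.1732 × 0.985966 = €0.1708 per pound

€0.1708 per pound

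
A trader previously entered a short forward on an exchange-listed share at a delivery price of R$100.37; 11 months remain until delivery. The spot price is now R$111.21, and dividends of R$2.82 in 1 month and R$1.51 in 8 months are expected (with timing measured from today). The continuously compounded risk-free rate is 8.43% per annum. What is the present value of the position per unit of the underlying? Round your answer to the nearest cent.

PV(remaining dividends) I = 2.82·e^(−0.0843·1/12) + 1.51·e^(−0.0843·8/12) = 4.2277
Current forward F = (S − I)·e^(rT) = (111.21 − 4.2277)·e^(0.0843·11/12) = 106.9823 × 1.080339 = 115.5772
Value (long) = (F − K)·e^(−rT) = (115.5772 − 100.37) × 0.925635 = 14.0763
Short position value = −(long value) = -R$14.08

-R$14.08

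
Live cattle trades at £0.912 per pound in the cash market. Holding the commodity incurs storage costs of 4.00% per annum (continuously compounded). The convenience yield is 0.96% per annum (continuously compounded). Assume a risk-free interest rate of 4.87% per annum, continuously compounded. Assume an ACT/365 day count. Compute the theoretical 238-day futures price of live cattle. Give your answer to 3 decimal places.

Net carry = r + u − y = 0.0487 + 0.0400 − 0.0096 = 0.0791
F = S·e^((r+u−y)T) = 0.912 · e^(0.0791 × 238/365) = 0.912 · e^0.051578
= 0.912 × 1.052931 = £0.960 per pound

£0.960 per pound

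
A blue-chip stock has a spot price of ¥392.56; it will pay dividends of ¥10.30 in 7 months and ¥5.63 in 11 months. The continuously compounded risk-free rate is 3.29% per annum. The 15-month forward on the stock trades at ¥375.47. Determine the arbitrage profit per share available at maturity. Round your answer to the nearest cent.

PV(dividends) I = 10.30·e^(−0.0329·7/12) + 5.63·e^(−0.0329·11/12) = 15.5670
Fair forward F* = (S − I)·e^(rT) = (392.56 − 15.5670)·e^0.041125 = 376.9930 × 1.041982 = 392.8199
Market ¥375.47 < fair 392.8199: forward underpriced → reverse cash-and-carry (short the stock, invest proceeds at r, pay the dividends, go long the forward).
Profit at T = |F_mkt − F*| = |375.47 − 392.8199| = ¥17.35 per share

¥17.35 per share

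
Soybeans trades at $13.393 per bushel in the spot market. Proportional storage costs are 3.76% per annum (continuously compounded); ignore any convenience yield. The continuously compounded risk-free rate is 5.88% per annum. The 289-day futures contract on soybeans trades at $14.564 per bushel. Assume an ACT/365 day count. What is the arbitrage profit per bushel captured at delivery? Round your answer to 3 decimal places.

$0.109 per bushel

Fair futures: F* = S·e^(carry·T), with carry = (r + u) = 0.0588 + 0.0376 = 0.0964
F* = 13.393 · e^(0.0964 × 289/365) = 13.393 · e^0.076328 = 13.393 × 1.079317 = $14.4553
Market $14.564 > fair $14.4553: forward overpriced → cash-and-carry (buy spot, short the forward).
At maturity, profit = |F_mkt − F*| = |14.564 − 14.4553| = $0.109 per bushel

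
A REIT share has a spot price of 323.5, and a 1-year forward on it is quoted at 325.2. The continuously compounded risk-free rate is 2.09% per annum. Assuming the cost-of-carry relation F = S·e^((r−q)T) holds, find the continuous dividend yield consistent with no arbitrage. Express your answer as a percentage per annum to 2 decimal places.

From F = S·e^((r−q)T): (r − q) = ln(F/S)/T
ln(325.2/323.5) = ln(1.005255) = 0.005241
(r − q) = 0.005241 / (12/12) = 0.005241
q = r − ln(F/S)/T = 0.0209 − 0.005241 = 0.015659
q = 1.57%

1.57%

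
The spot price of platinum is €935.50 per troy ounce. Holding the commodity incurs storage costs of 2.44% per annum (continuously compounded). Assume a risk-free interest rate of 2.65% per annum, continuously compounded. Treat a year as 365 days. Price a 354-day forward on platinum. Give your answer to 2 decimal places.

Net carry = r + u − y = 0.0265 + 0.0244 − 0.0000 = 0.0509
F = S·e^((r+u−y)T) = 935.50 · e^(0.0509 × 354/365) = 935.50 · e^0.049366
= 935.50 × 1.050605 = €982.84 per troy ounce

€982.84 per troy ounce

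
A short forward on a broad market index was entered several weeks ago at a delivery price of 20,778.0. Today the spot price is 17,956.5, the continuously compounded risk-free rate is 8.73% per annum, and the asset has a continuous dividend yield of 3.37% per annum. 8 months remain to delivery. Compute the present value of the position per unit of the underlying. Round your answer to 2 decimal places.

2045.66

Current fair forward for the remaining 8 months: F = S·e^((r − q)·T), (r − q) = 0.0873 − 0.0337 = 0.0536
F = 17956.5 · e^(0.0536 × 8/12) = 17956.5 × 1.03637944 = 18609.7474
Value of long forward = (F − K)·e^(−rT) = (18609.7474 − 20778.0) · e^(−0.0873·8/12)
= -2168.2526 × 0.94346124 = -2045.66
Short position value = −(long value) = 2045.66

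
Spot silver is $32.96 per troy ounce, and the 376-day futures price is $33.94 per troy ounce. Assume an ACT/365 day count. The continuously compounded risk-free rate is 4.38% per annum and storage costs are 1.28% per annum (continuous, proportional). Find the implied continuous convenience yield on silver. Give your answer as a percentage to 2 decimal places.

F = S·e^((r+u−y)T) ⇒ (r+u−y) = ln(F/S)/T
ln(33.94/32.96) = 0.029300; /T ⇒ 0.028443
y = r + u − ln(F/S)/T = 0.0438 + 0.0128 − 0.028443 = 0.028157
y = 2.82%

2.82%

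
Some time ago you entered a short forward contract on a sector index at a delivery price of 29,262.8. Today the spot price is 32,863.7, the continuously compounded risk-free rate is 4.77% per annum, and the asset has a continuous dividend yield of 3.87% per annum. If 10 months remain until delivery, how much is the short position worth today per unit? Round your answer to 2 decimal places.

-3698.33

Current fair forward for the remaining 10 months: F = S·e^((r − q)·T), (r − q) = 0.0477 − 0.0387 = 0.0090
F = 32863.7 · e^(0.0090 × 10/12) = 32863.7 × 1.00752820 = 33111.1045
Value of long forward = (F − K)·e^(−rT) = (33111.1045 − 29262.8) · e^(−0.0477·10/12)
= 3848.3045 × 0.96102967 = 3698.33
Short position value = −(long value) = -3698.33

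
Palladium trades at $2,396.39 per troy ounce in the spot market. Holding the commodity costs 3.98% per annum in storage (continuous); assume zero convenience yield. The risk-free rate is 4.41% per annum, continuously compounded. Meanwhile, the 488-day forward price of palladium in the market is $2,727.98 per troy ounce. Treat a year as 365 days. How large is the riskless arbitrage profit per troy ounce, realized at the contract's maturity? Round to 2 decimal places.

Fair forward: F* = S·e^(carry·T), with carry = (r + u) = 0.0441 + 0.0398 = 0.0839
F* = 2396.39 · e^(0.0839 × 488/365) = 2396.39 · e^0.11217315 = 2396.39 × 1.11870655 = $2680.8572
Market $2727.98 > fair $2680.8572: forward overpriced → cash-and-carry (buy spot, short the forward).
At maturity, profit = |F_mkt − F*| = |2727.98 − 2680.8572| = $47.12 per troy ounce

$47.12 per troy ounce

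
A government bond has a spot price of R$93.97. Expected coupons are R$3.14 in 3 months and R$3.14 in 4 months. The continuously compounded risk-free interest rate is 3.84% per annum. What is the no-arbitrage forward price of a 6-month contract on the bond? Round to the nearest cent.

R$89.46

PV(coupons) I = 3.14·e^(−0.0384·3/12) + 3.14·e^(−0.0384·4/12)
I = 3.1100 + 3.1001 = 6.2101
F = (S − I)·e^(rT) = (93.97 − 6.2101) · e^(0.0384·6/12)
= 87.7599 · e^0.019200 = 87.7599 × 1.019386 = R$89.46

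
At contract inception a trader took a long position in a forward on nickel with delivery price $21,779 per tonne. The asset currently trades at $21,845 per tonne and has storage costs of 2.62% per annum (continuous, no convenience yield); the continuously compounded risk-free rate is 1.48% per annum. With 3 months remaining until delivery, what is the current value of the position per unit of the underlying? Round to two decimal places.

Current fair forward for the remaining 3 months: F = S·e^((r + u)·T), (r + u) = 0.0148 + 0.0262 = 0.0410
F = 21845 · e^(0.0410 × 3/12) = 21845 × 1.01030271 = 22070.0627
Value of long forward = (F − K)·e^(−rT) = (22070.0627 − 21779) · e^(−0.0148·3/12)
= 291.0627 × 0.99630684 = 289.99

$289.99 per tonne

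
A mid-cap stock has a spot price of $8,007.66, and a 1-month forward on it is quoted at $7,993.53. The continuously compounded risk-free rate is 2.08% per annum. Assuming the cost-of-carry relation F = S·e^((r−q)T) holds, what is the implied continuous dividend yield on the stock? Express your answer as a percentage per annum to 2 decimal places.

4.20%

From F = S·e^((r−q)T): (r − q) = ln(F/S)/T
ln(7993.53/8007.66) = ln(0.998235) = -0.001767
(r − q) = -0.001767 / (1/12) = -0.021204
q = r − ln(F/S)/T = 0.0208 + 0.021204 = 0.042004
q = 4.20%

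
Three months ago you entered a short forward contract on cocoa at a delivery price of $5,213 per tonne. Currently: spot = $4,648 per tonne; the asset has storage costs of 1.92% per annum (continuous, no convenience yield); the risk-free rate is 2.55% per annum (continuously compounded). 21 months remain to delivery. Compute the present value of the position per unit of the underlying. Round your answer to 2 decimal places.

Current fair forward for the remaining 21 months: F = S·e^((r + u)·T), (r + u) = 0.0255 + 0.0192 = 0.0447
F = 4648 · e^(0.0447 × 21/12) = 4648 × 1.08136594 = 5026.1889
Value of long forward = (F − K)·e^(−rT) = (5026.1889 − 5213) · e^(−0.0255·21/12)
= -186.8111 × 0.95635605 = -178.66
Short position value = −(long value) = $178.66

$178.66 per tonne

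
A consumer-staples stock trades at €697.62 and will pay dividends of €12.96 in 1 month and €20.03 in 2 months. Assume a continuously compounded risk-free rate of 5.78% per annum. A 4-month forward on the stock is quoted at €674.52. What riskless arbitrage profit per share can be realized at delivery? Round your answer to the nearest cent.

€3.30 per share

PV(dividends) I = 12.96·e^(−0.0578·1/12) + 20.03·e^(−0.0578·2/12) = 32.7357
Fair forward F* = (S − I)·e^(rT) = (697.62 − 32.7357)·e^0.019267 = 664.8843 × 1.019454 = 677.8190
Market €674.52 < fair 677.8190: forward underpriced → reverse cash-and-carry (short the stock, invest proceeds at r, pay the dividends, go long the forward).
Profit at T = |F_mkt − F*| = |674.52 − 677.8190| = €3.30 per share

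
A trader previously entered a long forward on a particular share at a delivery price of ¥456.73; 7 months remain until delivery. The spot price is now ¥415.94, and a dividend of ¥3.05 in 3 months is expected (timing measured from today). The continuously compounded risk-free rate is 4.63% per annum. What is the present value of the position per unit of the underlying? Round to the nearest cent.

PV(remaining dividends) I = 3.05·e^(−0.0463·3/12) = 3.0149
Current forward F = (S − I)·e^(rT) = (415.94 − 3.0149)·e^(0.0463·7/12) = 412.9251 × 1.027376 = 424.2293
Value (long) = (F − K)·e^(−rT) = (424.2293 − 456.73) × 0.973353 = -31.6347
Value = -¥31.63

-¥31.63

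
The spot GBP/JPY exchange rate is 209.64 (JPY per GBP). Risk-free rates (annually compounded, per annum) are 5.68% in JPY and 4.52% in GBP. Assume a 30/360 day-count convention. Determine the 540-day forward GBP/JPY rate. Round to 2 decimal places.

By covered interest parity, F = S · (1+r_JPY)^T / (1+r_GBP)^T
= 209.64 × 1.086399 / 1.068560 = 209.64 × 1.016694
F = 213.14 JPY per GBP

213.14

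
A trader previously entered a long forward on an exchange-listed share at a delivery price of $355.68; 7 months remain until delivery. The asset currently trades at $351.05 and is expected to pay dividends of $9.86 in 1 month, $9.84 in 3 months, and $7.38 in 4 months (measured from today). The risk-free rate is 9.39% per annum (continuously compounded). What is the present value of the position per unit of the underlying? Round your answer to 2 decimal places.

-$12.22

PV(remaining dividends) I = 9.86·e^(−0.0939·1/12) + 9.84·e^(−0.0939·3/12) + 7.38·e^(−0.0939·4/12) = 26.5474
Current forward F = (S − I)·e^(rT) = (351.05 − 26.5474)·e^(0.0939·7/12) = 324.5026 × 1.056303 = 342.7731
Value (long) = (F − K)·e^(−rT) = (342.7731 − 355.68) × 0.946698 = -12.2189
Value = -$12.22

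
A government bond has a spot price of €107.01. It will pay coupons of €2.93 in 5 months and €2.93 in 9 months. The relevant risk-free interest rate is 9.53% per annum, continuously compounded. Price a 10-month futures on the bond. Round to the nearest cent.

PV(coupons) I = 2.93·e^(−0.0953·5/12) + 2.93·e^(−0.0953·9/12)
I = 2.8159 + 2.7279 = 5.5438
F = (S − I)·e^(rT) = (107.01 − 5.5438) · e^(0.0953·10/12)
= 101.4662 · e^0.079417 = 101.4662 × 1.082656 = €109.85

€109.85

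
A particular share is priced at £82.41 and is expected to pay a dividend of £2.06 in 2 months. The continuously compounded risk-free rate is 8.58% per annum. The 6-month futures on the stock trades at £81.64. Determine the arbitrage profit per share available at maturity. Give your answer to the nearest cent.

PV(dividends) I = 2.06·e^(−0.0858·2/12) = 2.0308
Fair futures F* = (S − I)·e^(rT) = (82.41 − 2.0308)·e^0.042900 = 80.3792 × 1.043834 = 83.9025
Market £81.64 < fair 83.9025: forward underpriced → reverse cash-and-carry (short the stock, invest proceeds at r, pay the dividends, go long the forward).
Profit at T = |F_mkt − F*| = |81.64 − 83.9025| = £2.26 per share

£2.26 per share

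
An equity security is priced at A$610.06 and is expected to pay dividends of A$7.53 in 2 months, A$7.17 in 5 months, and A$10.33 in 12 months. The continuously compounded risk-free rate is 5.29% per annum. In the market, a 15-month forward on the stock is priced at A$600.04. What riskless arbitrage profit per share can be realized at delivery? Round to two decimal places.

A$25.79 per share

PV(dividends) I = 7.53·e^(−0.0529·2/12) + 7.17·e^(−0.0529·5/12) + 10.33·e^(−0.0529·12/12) = 24.2753
Fair forward F* = (S − I)·e^(rT) = (610.06 − 24.2753)·e^0.066125 = 585.7847 × 1.068360 = 625.8289
Market A$600.04 < fair 625.8289: forward underpriced → reverse cash-and-carry (short the stock, invest proceeds at r, pay the dividends, go long the forward).
Profit at T = |F_mkt − F*| = |600.04 − 625.8289| = A$25.79 per share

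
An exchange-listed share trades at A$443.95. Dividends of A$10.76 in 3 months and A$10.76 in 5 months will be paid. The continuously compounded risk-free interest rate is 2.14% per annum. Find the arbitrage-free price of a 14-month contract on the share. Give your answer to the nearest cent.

A$433.27

PV(dividends) I = 10.76·e^(−0.0214·3/12) + 10.76·e^(−0.0214·5/12)
I = 10.7026 + 10.6645 = 21.3671
F = (S − I)·e^(rT) = (443.95 − 21.3671) · e^(0.0214·14/12)
= 422.5829 · e^0.024967 = 422.5829 × 1.025281 = A$433.27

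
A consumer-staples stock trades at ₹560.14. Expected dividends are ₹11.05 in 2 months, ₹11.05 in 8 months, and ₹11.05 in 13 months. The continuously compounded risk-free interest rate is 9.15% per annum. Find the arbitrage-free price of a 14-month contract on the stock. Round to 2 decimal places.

PV(dividends) I = 11.05·e^(−0.0915·2/12) + 11.05·e^(−0.0915·8/12) + 11.05·e^(−0.0915·13/12)
I = 10.8828 + 10.3961 + 10.0072 = 31.2861
F = (S − I)·e^(rT) = (560.14 − 31.2861) · e^(0.0915·14/12)
= 528.8539 · e^0.106750 = 528.8539 × 1.112656 = ₹588.43

₹588.43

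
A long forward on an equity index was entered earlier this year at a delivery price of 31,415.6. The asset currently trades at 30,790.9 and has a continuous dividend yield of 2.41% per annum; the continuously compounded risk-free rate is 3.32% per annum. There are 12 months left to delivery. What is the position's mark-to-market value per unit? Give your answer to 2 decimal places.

-332.02

Current fair forward for the remaining 12 months: F = S·e^((r − q)·T), (r − q) = 0.0332 − 0.0241 = 0.0091
F = 30790.9 · e^(0.0091 × 12/12) = 30790.9 × 1.00914153 = 31072.3759
Value of long forward = (F − K)·e^(−rT) = (31072.3759 − 31415.6) · e^(−0.0332·12/12)
= -343.2241 × 0.96734507 = -332.02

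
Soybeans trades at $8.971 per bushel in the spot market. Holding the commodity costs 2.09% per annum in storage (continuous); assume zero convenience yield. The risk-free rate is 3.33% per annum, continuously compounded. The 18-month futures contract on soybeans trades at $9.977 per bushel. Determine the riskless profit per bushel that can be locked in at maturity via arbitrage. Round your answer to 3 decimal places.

Fair futures: F* = S·e^(carry·T), with carry = (r + u) = 0.0333 + 0.0209 = 0.0542
F* = 8.971 · e^(0.0542 × 18/12) = 8.971 · e^0.081300 = 8.971 × 1.084696 = $9.7308
Market $9.977 > fair $9.7308: forward overpriced → cash-and-carry (buy spot, short the forward).
At maturity, profit = |F_mkt − F*| = |9.977 − 9.7308| = $0.246 per bushel

$0.246 per bushel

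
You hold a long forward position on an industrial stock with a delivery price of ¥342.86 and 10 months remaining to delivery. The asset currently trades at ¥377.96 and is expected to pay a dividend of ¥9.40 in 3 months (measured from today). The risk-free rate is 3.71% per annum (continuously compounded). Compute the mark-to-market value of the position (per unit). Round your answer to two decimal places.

¥36.22

PV(remaining dividends) I = 9.40·e^(−0.0371·3/12) = 9.3132
Current forward F = (S − I)·e^(rT) = (377.96 − 9.3132)·e^(0.0371·10/12) = 368.6468 × 1.031400 = 380.2223
Value (long) = (F − K)·e^(−rT) = (380.2223 − 342.86) × 0.969556 = 36.2248
Value = ¥36.22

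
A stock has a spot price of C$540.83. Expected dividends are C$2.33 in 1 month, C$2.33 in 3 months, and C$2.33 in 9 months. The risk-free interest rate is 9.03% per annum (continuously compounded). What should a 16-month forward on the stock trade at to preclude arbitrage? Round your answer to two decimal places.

C$602.39

PV(dividends) I = 2.33·e^(−0.0903·1/12) + 2.33·e^(−0.0903·3/12) + 2.33·e^(−0.0903·9/12)
I = 2.3125 + 2.2780 + 2.1774 = 6.7679
F = (S − I)·e^(rT) = (540.83 − 6.7679) · e^(0.0903·16/12)
= 534.0621 · e^0.120400 = 534.0621 × 1.127948 = C$602.39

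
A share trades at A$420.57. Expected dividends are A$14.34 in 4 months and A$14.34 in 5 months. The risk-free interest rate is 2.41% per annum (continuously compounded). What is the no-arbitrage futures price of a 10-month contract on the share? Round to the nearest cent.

A$400.10

PV(dividends) I = 14.34·e^(−0.0241·4/12) + 14.34·e^(−0.0241·5/12)
I = 14.2253 + 14.1967 = 28.4220
F = (S − I)·e^(rT) = (420.57 − 28.4220) · e^(0.0241·10/12)
= 392.1480 · e^0.020083 = 392.1480 × 1.020286 = A$400.10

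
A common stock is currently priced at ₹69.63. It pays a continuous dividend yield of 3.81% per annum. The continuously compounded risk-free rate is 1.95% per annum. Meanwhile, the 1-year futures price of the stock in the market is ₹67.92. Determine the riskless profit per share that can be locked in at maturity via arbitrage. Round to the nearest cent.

₹0.43 per share

Fair futures: F* = S·e^(carry·T), with carry = (r − q) = 0.0195 − 0.0381 = -0.0186
F* = 69.63 · e^(-0.0186 × 1) = 69.63 · e^-0.018600 = 69.63 × 0.981572 = ₹68.3469
Market ₹67.92 < fair ₹68.3469: forward underpriced → reverse cash-and-carry (short spot, go long the forward).
At maturity, profit = |F_mkt − F*| = |67.92 − 68.3469| = ₹0.43 per share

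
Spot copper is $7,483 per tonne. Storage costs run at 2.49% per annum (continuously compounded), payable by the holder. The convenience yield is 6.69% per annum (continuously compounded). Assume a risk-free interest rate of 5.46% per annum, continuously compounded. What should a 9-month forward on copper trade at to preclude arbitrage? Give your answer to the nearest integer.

Net carry = r + u − y = 0.0546 + 0.0249 − 0.0669 = 0.0126
F = S·e^((r+u−y)T) = 7483 · e^(0.0126 × 9/12) = 7483 · e^0.009450
= 7483 × 1.009495 = $7,554 per tonne

$7,554 per tonne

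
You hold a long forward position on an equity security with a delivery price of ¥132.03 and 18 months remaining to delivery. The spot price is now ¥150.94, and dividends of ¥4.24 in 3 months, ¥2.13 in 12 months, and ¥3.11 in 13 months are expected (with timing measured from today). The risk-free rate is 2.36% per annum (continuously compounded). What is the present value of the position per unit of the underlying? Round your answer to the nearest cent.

PV(remaining dividends) I = 4.24·e^(−0.0236·3/12) + 2.13·e^(−0.0236·12/12) + 3.11·e^(−0.0236·13/12) = 9.3269
Current forward F = (S − I)·e^(rT) = (150.94 − 9.3269)·e^(0.0236·18/12) = 141.6131 × 1.036034 = 146.7160
Value (long) = (F − K)·e^(−rT) = (146.7160 − 132.03) × 0.965219 = 14.1752
Value = ¥14.18

¥14.18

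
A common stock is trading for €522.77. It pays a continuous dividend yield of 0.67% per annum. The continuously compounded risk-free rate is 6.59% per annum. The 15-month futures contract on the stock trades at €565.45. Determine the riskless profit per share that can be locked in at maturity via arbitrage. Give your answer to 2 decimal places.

Fair futures: F* = S·e^(carry·T), with carry = (r − q) = 0.0659 − 0.0067 = 0.0592
F* = 522.77 · e^(0.0592 × 15/12) = 522.77 · e^0.074000 = 522.77 × 1.076807 = €562.9224
Market €565.45 > fair €562.9224: forward overpriced → cash-and-carry (buy spot, short the forward).
At maturity, profit = |F_mkt − F*| = |565.45 − 562.9224| = €2.53 per share

€2.53 per share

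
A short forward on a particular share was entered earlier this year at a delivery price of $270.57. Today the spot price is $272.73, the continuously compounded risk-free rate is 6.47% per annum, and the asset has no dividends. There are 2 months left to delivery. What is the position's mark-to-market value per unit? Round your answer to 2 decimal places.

-$5.06

Current fair forward for the remaining 2 months: F = S·e^(r·T), r = 0.0647
F = 272.73 · e^(0.0647 × 2/12) = 272.73 × 1.010842 = 275.6869
Value of long forward = (F − K)·e^(−rT) = (275.6869 − 270.57) · e^(−0.0647·2/12)
= 5.1169 × 0.989275 = 5.06
Short position value = −(long value) = -$5.06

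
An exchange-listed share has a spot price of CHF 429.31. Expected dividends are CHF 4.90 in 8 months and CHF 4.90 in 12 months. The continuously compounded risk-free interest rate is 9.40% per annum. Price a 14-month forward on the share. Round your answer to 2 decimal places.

PV(dividends) I = 4.90·e^(−0.0940·8/12) + 4.90·e^(−0.0940·12/12)
I = 4.6024 + 4.4604 = 9.0628
F = (S − I)·e^(rT) = (429.31 − 9.0628) · e^(0.0940·14/12)
= 420.2472 · e^0.109667 = 420.2472 × 1.115906 = CHF 468.96

CHF 468.96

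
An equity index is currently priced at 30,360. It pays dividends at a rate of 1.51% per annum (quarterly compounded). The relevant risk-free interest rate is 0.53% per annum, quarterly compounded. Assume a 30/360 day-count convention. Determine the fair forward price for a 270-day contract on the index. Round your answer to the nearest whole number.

30,138

F = S · (1+r/4)^(4T) / (1+q/4)^(4T)
= 30360 × 1.003980 / 1.011368 = 30360 × 0.992695
F = 30,138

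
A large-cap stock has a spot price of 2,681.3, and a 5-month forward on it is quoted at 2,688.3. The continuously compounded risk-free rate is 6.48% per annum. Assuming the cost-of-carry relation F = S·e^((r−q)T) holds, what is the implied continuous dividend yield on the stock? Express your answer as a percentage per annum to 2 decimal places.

From F = S·e^((r−q)T): (r − q) = ln(F/S)/T
ln(2688.3/2681.3) = ln(1.002611) = 0.002608
(r − q) = 0.002608 / (5/12) = 0.006259
q = r − ln(F/S)/T = 0.0648 − 0.006259 = 0.058541
q = 5.85%

5.85%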